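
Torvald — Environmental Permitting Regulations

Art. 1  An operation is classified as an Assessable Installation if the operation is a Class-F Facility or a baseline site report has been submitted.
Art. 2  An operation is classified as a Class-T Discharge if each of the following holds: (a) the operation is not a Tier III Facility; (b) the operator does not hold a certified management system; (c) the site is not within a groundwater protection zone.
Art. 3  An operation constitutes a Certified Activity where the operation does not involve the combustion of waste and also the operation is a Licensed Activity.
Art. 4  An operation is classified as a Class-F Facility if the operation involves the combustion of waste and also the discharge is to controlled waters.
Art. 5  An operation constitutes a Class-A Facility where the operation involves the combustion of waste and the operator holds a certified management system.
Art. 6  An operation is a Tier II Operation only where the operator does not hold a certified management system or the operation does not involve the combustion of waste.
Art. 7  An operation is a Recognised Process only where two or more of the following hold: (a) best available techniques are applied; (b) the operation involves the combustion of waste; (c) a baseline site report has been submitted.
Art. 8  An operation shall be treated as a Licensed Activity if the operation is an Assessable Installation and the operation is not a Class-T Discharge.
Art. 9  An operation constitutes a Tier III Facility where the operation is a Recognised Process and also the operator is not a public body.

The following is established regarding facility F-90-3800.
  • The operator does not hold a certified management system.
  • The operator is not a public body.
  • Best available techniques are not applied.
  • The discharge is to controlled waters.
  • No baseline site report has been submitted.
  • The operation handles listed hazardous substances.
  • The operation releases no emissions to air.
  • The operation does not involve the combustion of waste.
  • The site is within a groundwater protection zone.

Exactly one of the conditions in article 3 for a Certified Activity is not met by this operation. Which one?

Licensed Activity

article 4 — Class-F Facility: [the operation involves the combustion of waste? no] AND [the discharge is to controlled waters? yes] → not satisfied.
article 1 — Assessable Installation: [Class-F Facility (article 4)? no] OR [a baseline site report has been submitted? no] → not satisfied.
article 7 — Recognised Process: best available techniques are applied? no; the operation involves the combustion of waste? no; a baseline site report has been submitted? no — 0 of 3 hold (need ≥2) → not satisfied.
article 9 — Tier III Facility: [Recognised Process (article 7)? no] AND [the operator is not a public body? yes] → not satisfied.
article 2 — Class-T Discharge: [not a Tier III Facility (article 9)? yes] AND [the operator does not hold a certified management system? yes] AND [the site is not within a groundwater protection zone? no] → not satisfied.
article 8 — Licensed Activity: [Assessable Installation (article 1)? no] AND [not a Class-T Discharge (article 2)? yes] → not satisfied.
article 3 — Certified Activity: [the operation does not involve the combustion of waste? yes] AND [Licensed Activity (article 8)? no] → not satisfied.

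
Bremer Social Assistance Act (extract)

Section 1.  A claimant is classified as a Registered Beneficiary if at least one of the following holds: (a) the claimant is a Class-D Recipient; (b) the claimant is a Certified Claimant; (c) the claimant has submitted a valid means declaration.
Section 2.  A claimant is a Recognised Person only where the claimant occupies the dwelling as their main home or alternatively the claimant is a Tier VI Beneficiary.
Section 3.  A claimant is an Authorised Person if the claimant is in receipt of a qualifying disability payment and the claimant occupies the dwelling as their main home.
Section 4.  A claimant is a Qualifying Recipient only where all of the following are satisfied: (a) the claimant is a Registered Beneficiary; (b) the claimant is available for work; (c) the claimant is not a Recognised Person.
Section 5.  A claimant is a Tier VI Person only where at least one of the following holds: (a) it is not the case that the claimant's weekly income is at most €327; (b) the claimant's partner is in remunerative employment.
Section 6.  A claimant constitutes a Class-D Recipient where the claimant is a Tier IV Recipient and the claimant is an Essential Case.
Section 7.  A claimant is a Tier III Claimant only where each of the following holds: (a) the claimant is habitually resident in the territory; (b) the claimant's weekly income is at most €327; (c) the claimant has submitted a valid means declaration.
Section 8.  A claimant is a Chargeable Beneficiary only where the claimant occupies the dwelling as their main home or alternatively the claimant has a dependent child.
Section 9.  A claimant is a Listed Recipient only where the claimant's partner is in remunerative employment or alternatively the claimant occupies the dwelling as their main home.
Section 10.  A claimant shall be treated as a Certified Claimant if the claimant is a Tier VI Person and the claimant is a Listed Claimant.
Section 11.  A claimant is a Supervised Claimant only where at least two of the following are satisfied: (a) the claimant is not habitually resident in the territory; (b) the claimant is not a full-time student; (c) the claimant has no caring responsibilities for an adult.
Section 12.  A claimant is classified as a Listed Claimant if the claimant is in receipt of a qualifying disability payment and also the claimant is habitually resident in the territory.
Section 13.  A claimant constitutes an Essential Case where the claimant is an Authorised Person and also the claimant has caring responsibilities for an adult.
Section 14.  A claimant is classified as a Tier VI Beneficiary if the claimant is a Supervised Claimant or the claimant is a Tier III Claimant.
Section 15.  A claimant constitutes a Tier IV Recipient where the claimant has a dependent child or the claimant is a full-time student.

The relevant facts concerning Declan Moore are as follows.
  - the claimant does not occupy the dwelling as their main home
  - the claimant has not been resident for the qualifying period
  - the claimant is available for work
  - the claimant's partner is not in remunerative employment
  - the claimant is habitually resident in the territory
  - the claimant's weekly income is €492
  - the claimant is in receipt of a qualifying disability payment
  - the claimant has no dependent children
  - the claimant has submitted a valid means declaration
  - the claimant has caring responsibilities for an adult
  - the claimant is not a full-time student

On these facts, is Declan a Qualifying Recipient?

Yes

section 15 — Tier IV Recipient: [the claimant has a dependent child? no] OR [the claimant is a full-time student? no] → not satisfied.
section 3 — Authorised Person: [the claimant is in receipt of a qualifying disability payment? yes] AND [the claimant occupies the dwelling as their main home? no] → not satisfied.
section 13 — Essential Case: [Authorised Person (section 3)? no] AND [the claimant has caring responsibilities for an adult? yes] → not satisfied.
section 6 — Class-D Recipient: [Tier IV Recipient (section 15)? no] AND [Essential Case (section 13)? no] → not satisfied.
section 5 — Tier VI Person: [claimant's weekly income: €492 ≤ €327? no, so negated condition yes] OR [the claimant's partner is in remunerative employment? no] → satisfied.
section 12 — Listed Claimant: [the claimant is in receipt of a qualifying disability payment? yes] AND [the claimant is habitually resident in the territory? yes] → satisfied.
section 10 — Certified Claimant: [Tier VI Person (section 5)? yes] AND [Listed Claimant (section 12)? yes] → satisfied.
section 1 — Registered Beneficiary: [Class-D Recipient (section 6)? no] OR [Certified Claimant (section 10)? yes] OR [the claimant has submitted a valid means declaration? yes] → satisfied.
section 11 — Supervised Claimant: the claimant is not habitually resident in the territory? no; the claimant is not a full-time student? yes; the claimant has no caring responsibilities for an adult? no — 1 of 3 hold (need ≥2) → not satisfied.
section 7 — Tier III Claimant: [the claimant is habitually resident in the territory? yes] AND [claimant's weekly income: €492 ≤ €327? no] AND [the claimant has submitted a valid means declaration? yes] → not satisfied.
section 14 — Tier VI Beneficiary: [Supervised Claimant (section 11)? no] OR [Tier III Claimant (section 7)? no] → not satisfied.
section 2 — Recognised Person: [the claimant occupies the dwelling as their main home? no] OR [Tier VI Beneficiary (section 14)? no] → not satisfied.
section 4 — Qualifying Recipient: [Registered Beneficiary (section 1)? yes] AND [the claimant is available for work? yes] AND [not a Recognised Person (section 2)? yes] → satisfied.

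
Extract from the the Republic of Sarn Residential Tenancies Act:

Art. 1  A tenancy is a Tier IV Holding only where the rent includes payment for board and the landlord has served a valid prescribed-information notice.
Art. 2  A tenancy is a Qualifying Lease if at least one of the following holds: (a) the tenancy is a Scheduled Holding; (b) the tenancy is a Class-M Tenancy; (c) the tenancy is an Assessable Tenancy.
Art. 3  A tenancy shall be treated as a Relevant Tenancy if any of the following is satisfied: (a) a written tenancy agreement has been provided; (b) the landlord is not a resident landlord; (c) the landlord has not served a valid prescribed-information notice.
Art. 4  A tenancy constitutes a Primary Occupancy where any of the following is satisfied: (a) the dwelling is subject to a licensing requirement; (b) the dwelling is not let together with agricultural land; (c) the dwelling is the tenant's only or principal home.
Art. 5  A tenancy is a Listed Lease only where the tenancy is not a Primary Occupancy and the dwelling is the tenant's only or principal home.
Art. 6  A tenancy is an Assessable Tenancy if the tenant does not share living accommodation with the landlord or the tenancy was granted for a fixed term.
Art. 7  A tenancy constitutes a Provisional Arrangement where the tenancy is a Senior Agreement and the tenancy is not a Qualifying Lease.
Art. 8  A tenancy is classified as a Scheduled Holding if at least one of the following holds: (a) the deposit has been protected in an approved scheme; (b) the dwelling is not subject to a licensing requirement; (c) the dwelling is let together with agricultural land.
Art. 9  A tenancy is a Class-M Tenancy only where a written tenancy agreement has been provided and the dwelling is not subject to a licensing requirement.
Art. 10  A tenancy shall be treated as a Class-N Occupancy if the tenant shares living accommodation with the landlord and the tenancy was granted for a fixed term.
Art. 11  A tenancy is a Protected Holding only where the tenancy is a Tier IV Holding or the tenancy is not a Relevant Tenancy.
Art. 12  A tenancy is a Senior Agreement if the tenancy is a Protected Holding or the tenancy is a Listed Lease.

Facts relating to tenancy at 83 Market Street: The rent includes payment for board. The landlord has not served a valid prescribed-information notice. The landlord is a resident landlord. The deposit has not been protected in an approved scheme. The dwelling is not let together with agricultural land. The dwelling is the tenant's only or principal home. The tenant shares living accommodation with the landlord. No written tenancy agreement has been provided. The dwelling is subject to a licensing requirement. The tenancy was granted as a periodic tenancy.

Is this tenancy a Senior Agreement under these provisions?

article 1 — Tier IV Holding: [the rent includes payment for board? yes] AND [the landlord has served a valid prescribed-information notice? no] → not satisfied.
article 3 — Relevant Tenancy: [a written tenancy agreement has been provided? no] OR [the landlord is not a resident landlord? no] OR [the landlord has not served a valid prescribed-information notice? yes] → satisfied.
article 11 — Protected Holding: [Tier IV Holding (article 1)? no] OR [not a Relevant Tenancy (article 3)? no] → not satisfied.
article 4 — Primary Occupancy: [the dwelling is subject to a licensing requirement? yes] OR [the dwelling is not let together with agricultural land? yes] OR [the dwelling is the tenant's only or principal home? yes] → satisfied.
article 5 — Listed Lease: [not a Primary Occupancy (article 4)? no] AND [the dwelling is the tenant's only or principal home? yes] → not satisfied.
article 12 — Senior Agreement: [Protected Holding (article 11)? no] OR [Listed Lease (article 5)? no] → not satisfied.

No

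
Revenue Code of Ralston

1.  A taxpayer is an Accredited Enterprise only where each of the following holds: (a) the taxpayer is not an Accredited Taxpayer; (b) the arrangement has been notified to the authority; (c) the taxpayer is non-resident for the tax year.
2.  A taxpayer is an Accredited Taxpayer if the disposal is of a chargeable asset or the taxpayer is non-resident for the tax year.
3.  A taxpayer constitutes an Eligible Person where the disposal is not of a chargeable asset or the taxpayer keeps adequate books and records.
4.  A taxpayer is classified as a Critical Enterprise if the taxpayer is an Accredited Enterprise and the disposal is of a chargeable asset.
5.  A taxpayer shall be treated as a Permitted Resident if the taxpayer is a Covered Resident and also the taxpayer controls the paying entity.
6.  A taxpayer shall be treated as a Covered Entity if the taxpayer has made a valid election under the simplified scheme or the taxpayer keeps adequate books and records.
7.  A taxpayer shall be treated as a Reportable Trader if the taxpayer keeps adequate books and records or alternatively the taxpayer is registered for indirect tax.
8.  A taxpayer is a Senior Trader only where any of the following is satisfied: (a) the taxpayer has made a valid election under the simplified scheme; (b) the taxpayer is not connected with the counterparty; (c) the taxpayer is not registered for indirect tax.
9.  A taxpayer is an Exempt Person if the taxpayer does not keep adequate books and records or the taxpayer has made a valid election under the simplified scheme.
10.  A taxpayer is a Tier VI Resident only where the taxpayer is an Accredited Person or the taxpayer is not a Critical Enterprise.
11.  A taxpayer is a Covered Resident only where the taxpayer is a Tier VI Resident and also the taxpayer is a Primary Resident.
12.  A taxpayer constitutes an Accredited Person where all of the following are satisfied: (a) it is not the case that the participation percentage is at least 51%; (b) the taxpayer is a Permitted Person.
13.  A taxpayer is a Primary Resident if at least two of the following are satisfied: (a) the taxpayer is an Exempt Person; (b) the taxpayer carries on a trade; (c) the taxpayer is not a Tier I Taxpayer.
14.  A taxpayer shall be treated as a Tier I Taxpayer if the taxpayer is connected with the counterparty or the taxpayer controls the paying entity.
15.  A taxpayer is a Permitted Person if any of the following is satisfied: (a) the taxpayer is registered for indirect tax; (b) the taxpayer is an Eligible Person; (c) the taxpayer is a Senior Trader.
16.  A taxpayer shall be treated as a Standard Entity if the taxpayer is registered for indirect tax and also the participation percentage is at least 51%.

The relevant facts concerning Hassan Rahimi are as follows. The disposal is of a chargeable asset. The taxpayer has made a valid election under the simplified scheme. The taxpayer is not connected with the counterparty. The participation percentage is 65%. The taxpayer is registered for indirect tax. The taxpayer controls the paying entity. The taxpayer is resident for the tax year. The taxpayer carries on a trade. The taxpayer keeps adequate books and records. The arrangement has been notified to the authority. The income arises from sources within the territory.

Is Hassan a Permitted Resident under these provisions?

paragraph 3 — Eligible Person: [the disposal is not of a chargeable asset? no] OR [the taxpayer keeps adequate books and records? yes] → satisfied.
paragraph 8 — Senior Trader: [the taxpayer has made a valid election under the simplified scheme? yes] OR [the taxpayer is not connected with the counterparty? yes] OR [the taxpayer is not registered for indirect tax? no] → satisfied.
paragraph 15 — Permitted Person: [the taxpayer is registered for indirect tax? yes] OR [Eligible Person (paragraph 3)? yes] OR [Senior Trader (paragraph 8)? yes] → satisfied.
paragraph 12 — Accredited Person: [participation percentage: 65% ≥ 51%? yes, so negated condition no] AND [Permitted Person (paragraph 15)? yes] → not satisfied.
paragraph 2 — Accredited Taxpayer: [the disposal is of a chargeable asset? yes] OR [the taxpayer is non-resident for the tax year? no] → satisfied.
paragraph 1 — Accredited Enterprise: [not an Accredited Taxpayer (paragraph 2)? no] AND [the arrangement has been notified to the authority? yes] AND [the taxpayer is non-resident for the tax year? no] → not satisfied.
paragraph 4 — Critical Enterprise: [Accredited Enterprise (paragraph 1)? no] AND [the disposal is of a chargeable asset? yes] → not satisfied.
paragraph 10 — Tier VI Resident: [Accredited Person (paragraph 12)? no] OR [not a Critical Enterprise (paragraph 4)? yes] → satisfied.
paragraph 9 — Exempt Person: [the taxpayer does not keep adequate books and records? no] OR [the taxpayer has made a valid election under the simplified scheme? yes] → satisfied.
paragraph 14 — Tier I Taxpayer: [the taxpayer is connected with the counterparty? no] OR [the taxpayer controls the paying entity? yes] → satisfied.
paragraph 13 — Primary Resident: Exempt Person (paragraph 9)? yes; the taxpayer carries on a trade? yes; not a Tier I Taxpayer (paragraph 14)? no — 2 of 3 hold (need ≥2) → satisfied.
paragraph 11 — Covered Resident: [Tier VI Resident (paragraph 10)? yes] AND [Primary Resident (paragraph 13)? yes] → satisfied.
paragraph 5 — Permitted Resident: [Covered Resident (paragraph 11)? yes] AND [the taxpayer controls the paying entity? yes] → satisfied.

Yes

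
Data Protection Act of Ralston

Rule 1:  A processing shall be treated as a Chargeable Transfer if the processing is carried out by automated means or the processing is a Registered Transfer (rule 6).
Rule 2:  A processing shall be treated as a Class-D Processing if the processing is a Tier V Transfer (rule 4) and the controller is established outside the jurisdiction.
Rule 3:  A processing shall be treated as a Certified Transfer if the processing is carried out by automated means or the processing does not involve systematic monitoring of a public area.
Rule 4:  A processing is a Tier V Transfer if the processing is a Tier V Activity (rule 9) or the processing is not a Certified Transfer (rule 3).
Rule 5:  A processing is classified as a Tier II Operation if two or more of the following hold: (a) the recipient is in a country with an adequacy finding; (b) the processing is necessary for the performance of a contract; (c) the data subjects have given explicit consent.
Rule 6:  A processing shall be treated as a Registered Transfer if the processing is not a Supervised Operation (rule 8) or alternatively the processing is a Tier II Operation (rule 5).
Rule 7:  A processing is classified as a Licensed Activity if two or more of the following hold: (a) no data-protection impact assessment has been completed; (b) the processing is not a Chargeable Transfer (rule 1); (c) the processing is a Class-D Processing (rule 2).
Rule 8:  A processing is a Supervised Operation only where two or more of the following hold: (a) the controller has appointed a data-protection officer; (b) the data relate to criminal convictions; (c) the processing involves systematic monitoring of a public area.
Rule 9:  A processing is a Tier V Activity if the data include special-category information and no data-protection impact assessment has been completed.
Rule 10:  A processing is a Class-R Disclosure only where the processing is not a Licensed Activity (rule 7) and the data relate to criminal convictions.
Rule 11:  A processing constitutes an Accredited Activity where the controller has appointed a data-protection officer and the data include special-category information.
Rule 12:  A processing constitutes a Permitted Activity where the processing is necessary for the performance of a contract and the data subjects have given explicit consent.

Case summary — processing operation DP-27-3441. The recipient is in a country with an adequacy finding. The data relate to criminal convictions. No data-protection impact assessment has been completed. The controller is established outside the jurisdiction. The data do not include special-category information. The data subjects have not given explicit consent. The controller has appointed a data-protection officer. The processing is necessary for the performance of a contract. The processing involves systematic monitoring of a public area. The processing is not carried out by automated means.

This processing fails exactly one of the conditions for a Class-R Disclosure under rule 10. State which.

Licensed Activity

rule 8 — Supervised Operation: the controller has appointed a data-protection officer? yes; the data relate to criminal convictions? yes; the processing involves systematic monitoring of a public area? yes — 3 of 3 hold (need ≥2) → satisfied.
rule 5 — Tier II Operation: the recipient is in a country with an adequacy finding? yes; the processing is necessary for the performance of a contract? yes; the data subjects have given explicit consent? no — 2 of 3 hold (need ≥2) → satisfied.
rule 6 — Registered Transfer: [not a Supervised Operation (rule 8)? no] OR [Tier II Operation (rule 5)? yes] → satisfied.
rule 1 — Chargeable Transfer: [the processing is carried out by automated means? no] OR [Registered Transfer (rule 6)? yes] → satisfied.
rule 9 — Tier V Activity: [the data include special-category information? no] AND [no data-protection impact assessment has been completed? yes] → not satisfied.
rule 3 — Certified Transfer: [the processing is carried out by automated means? no] OR [the processing does not involve systematic monitoring of a public area? no] → not satisfied.
rule 4 — Tier V Transfer: [Tier V Activity (rule 9)? no] OR [not a Certified Transfer (rule 3)? yes] → satisfied.
rule 2 — Class-D Processing: [Tier V Transfer (rule 4)? yes] AND [the controller is established outside the jurisdiction? yes] → satisfied.
rule 7 — Licensed Activity: no data-protection impact assessment has been completed? yes; not a Chargeable Transfer (rule 1)? no; Class-D Processing (rule 2)? yes — 2 of 3 hold (need ≥2) → satisfied.
rule 10 — Class-R Disclosure: [not a Licensed Activity (rule 7)? no] AND [the data relate to criminal convictions? yes] → not satisfied.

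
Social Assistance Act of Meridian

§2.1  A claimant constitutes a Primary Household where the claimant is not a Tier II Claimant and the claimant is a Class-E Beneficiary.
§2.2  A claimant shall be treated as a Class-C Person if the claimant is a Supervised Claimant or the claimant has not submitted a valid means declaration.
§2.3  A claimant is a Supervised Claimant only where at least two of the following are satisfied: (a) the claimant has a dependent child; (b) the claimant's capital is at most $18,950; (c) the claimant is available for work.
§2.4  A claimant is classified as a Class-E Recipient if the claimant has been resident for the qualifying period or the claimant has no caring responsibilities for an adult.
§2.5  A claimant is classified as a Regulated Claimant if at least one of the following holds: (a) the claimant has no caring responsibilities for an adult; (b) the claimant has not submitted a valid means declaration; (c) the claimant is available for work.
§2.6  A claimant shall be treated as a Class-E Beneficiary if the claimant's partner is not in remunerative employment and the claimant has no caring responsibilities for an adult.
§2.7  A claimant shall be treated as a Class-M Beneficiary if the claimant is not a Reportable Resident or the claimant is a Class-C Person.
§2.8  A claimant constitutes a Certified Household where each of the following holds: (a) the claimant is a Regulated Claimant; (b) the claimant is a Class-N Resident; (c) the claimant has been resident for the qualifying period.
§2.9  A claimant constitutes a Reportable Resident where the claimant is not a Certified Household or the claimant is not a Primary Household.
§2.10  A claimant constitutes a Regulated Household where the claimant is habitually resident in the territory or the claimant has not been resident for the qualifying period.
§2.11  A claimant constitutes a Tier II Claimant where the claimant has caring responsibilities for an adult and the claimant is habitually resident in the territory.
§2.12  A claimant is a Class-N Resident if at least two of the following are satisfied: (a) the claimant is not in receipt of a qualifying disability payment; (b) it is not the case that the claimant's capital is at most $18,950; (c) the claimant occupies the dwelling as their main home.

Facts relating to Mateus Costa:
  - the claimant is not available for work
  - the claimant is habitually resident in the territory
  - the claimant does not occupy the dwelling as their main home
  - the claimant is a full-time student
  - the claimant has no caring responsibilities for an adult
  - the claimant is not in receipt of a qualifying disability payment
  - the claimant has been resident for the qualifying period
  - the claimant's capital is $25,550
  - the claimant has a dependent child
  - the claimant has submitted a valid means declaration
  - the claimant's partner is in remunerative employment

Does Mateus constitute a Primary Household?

Under §2.11: the claimant has caring responsibilities for an adult? no; and the claimant is habitually resident in the territory? yes. So the claimant is not a Tier II Claimant.
Under §2.6: the claimant's partner is not in remunerative employment? no; and the claimant has no caring responsibilities for an adult? yes. So the claimant is not a Class-E Beneficiary.
Under §2.1: not a Tier II Claimant (§2.11)? yes; and Class-E Beneficiary (§2.6)? no. So the claimant is not a Primary Household.

No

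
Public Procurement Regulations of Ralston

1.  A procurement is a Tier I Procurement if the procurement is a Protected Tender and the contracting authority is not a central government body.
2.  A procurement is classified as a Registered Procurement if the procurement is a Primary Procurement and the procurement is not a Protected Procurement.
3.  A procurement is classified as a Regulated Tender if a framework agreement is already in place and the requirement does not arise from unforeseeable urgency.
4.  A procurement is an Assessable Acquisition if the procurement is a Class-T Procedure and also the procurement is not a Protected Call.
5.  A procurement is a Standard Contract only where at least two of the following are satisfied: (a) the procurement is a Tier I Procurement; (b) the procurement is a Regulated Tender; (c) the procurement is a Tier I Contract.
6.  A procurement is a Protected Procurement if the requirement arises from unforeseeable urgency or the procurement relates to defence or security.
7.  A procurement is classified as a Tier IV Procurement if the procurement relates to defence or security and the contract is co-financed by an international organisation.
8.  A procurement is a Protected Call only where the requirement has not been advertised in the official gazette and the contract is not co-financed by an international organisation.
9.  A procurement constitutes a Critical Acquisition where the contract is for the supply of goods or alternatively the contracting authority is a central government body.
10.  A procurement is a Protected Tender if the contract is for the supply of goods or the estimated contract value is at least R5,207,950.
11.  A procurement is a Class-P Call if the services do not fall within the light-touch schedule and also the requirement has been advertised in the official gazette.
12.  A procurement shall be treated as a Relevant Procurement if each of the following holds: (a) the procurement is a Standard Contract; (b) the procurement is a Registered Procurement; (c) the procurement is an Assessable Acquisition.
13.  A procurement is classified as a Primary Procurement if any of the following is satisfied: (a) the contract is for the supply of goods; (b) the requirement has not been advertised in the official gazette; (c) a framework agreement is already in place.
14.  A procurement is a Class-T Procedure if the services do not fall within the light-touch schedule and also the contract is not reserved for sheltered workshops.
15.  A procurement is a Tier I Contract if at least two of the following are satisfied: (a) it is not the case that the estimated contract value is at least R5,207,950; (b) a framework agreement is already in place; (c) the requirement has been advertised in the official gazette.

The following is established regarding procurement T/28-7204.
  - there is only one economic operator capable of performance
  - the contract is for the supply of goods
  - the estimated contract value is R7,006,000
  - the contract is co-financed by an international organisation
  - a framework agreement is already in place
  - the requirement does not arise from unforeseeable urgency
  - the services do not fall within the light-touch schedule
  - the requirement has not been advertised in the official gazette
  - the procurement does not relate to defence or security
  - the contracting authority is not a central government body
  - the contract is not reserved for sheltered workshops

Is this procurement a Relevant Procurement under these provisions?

Under paragraph 10: the contract is for the supply of goods? yes; or estimated contract value: R7,006,000 ≥ R5,207,950? yes. So the procurement is a Protected Tender.
Under paragraph 1: Protected Tender (paragraph 10)? yes; and the contracting authority is not a central government body? yes. So the procurement is a Tier I Procurement.
Under paragraph 3: a framework agreement is already in place? yes; and the requirement does not arise from unforeseeable urgency? yes. So the procurement is a Regulated Tender.
Under paragraph 15: estimated contract value: R7,006,000 ≥ R5,207,950? yes, so negated condition no; a framework agreement is already in place? yes; the requirement has been advertised in the official gazette? no — 1 of 3 hold (need ≥2) → not satisfied.
Under paragraph 5: Tier I Procurement (paragraph 1)? yes; Regulated Tender (paragraph 3)? yes; Tier I Contract (paragraph 15)? no — 2 of 3 hold (need ≥2) → satisfied.
Under paragraph 13: the contract is for the supply of goods? yes; or the requirement has not been advertised in the official gazette? yes; or a framework agreement is already in place? yes. So the procurement is a Primary Procurement.
Under paragraph 6: the requirement arises from unforeseeable urgency? no; or the procurement relates to defence or security? no. So the procurement is not a Protected Procurement.
Under paragraph 2: Primary Procurement (paragraph 13)? yes; and not a Protected Procurement (paragraph 6)? yes. So the procurement is a Registered Procurement.
Under paragraph 14: the services do not fall within the light-touch schedule? yes; and the contract is not reserved for sheltered workshops? yes. So the procurement is a Class-T Procedure.
Under paragraph 8: the requirement has not been advertised in the official gazette? yes; and the contract is not co-financed by an international organisation? no. So the procurement is not a Protected Call.
Under paragraph 4: Class-T Procedure (paragraph 14)? yes; and not a Protected Call (paragraph 8)? yes. So the procurement is an Assessable Acquisition.
Under paragraph 12: Standard Contract (paragraph 5)? yes; and Registered Procurement (paragraph 2)? yes; and Assessable Acquisition (paragraph 4)? yes. So the procurement is a Relevant Procurement.

Yes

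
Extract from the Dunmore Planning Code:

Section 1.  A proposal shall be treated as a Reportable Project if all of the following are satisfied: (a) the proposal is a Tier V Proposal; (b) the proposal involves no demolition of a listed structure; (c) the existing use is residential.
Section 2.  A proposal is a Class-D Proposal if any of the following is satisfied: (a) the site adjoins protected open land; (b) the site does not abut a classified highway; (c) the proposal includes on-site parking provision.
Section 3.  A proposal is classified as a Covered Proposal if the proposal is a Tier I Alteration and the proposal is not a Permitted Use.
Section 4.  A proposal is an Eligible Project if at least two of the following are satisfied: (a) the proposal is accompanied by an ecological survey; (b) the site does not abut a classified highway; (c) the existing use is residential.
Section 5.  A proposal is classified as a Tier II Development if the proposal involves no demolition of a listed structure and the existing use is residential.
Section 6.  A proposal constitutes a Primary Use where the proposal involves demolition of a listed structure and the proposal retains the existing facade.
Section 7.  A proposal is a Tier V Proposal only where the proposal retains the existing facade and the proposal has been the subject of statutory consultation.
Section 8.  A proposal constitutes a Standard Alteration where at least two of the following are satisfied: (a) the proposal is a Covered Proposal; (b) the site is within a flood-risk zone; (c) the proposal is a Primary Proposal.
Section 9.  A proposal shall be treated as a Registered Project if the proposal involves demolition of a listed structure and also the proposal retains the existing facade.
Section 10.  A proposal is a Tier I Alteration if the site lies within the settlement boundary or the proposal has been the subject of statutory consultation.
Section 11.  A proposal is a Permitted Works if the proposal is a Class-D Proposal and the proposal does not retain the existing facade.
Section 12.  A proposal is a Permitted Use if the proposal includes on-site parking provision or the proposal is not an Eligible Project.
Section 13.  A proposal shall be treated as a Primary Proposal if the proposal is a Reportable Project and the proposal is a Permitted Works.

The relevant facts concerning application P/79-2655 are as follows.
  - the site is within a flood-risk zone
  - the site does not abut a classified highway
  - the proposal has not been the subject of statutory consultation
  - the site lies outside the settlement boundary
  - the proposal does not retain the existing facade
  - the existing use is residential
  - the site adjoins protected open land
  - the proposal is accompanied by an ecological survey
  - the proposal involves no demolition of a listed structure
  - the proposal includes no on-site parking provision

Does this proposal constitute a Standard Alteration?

section 10 — Tier I Alteration: [the site lies within the settlement boundary? no] OR [the proposal has been the subject of statutory consultation? no] → not satisfied.
section 4 — Eligible Project: the proposal is accompanied by an ecological survey? yes; the site does not abut a classified highway? yes; the existing use is residential? yes — 3 of 3 hold (need ≥2) → satisfied.
section 12 — Permitted Use: [the proposal includes on-site parking provision? no] OR [not an Eligible Project (section 4)? no] → not satisfied.
section 3 — Covered Proposal: [Tier I Alteration (section 10)? no] AND [not a Permitted Use (section 12)? yes] → not satisfied.
section 7 — Tier V Proposal: [the proposal retains the existing facade? no] AND [the proposal has been the subject of statutory consultation? no] → not satisfied.
section 1 — Reportable Project: [Tier V Proposal (section 7)? no] AND [the proposal involves no demolition of a listed structure? yes] AND [the existing use is residential? yes] → not satisfied.
section 2 — Class-D Proposal: [the site adjoins protected open land? yes] OR [the site does not abut a classified highway? yes] OR [the proposal includes on-site parking provision? no] → satisfied.
section 11 — Permitted Works: [Class-D Proposal (section 2)? yes] AND [the proposal does not retain the existing facade? yes] → satisfied.
section 13 — Primary Proposal: [Reportable Project (section 1)? no] AND [Permitted Works (section 11)? yes] → not satisfied.
section 8 — Standard Alteration: Covered Proposal (section 3)? no; the site is within a flood-risk zone? yes; Primary Proposal (section 13)? no — 1 of 3 hold (need ≥2) → not satisfied.

No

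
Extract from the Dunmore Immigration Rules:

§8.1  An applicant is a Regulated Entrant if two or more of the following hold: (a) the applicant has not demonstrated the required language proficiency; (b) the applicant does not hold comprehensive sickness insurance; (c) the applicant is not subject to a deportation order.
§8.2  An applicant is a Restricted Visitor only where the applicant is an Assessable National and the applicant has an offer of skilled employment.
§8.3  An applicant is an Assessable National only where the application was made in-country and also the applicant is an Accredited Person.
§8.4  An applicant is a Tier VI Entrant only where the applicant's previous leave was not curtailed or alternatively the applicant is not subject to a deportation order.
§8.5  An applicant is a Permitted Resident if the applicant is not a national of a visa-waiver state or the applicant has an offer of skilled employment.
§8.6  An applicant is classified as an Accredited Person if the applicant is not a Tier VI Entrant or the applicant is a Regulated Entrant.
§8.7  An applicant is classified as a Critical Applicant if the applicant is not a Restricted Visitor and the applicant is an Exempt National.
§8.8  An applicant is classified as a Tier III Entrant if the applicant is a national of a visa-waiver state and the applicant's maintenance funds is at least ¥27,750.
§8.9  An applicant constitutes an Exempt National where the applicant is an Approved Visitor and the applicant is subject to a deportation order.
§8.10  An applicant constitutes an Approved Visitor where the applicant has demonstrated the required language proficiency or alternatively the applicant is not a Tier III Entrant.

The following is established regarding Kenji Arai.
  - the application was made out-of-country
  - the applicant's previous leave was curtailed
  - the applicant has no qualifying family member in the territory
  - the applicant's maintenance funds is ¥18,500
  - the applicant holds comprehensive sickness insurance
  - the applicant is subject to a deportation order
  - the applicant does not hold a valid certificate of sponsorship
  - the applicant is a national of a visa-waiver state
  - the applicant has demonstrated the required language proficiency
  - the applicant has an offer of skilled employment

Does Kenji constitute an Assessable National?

§8.4 — Tier VI Entrant: [the applicant's previous leave was not curtailed? no] OR [the applicant is not subject to a deportation order? no] → not satisfied.
§8.1 — Regulated Entrant: the applicant has not demonstrated the required language proficiency? no; the applicant does not hold comprehensive sickness insurance? no; the applicant is not subject to a deportation order? no — 0 of 3 hold (need ≥2) → not satisfied.
§8.6 — Accredited Person: [not a Tier VI Entrant (§8.4)? yes] OR [Regulated Entrant (§8.1)? no] → satisfied.
§8.3 — Assessable National: [the application was made in-country? no] AND [Accredited Person (§8.6)? yes] → not satisfied.

No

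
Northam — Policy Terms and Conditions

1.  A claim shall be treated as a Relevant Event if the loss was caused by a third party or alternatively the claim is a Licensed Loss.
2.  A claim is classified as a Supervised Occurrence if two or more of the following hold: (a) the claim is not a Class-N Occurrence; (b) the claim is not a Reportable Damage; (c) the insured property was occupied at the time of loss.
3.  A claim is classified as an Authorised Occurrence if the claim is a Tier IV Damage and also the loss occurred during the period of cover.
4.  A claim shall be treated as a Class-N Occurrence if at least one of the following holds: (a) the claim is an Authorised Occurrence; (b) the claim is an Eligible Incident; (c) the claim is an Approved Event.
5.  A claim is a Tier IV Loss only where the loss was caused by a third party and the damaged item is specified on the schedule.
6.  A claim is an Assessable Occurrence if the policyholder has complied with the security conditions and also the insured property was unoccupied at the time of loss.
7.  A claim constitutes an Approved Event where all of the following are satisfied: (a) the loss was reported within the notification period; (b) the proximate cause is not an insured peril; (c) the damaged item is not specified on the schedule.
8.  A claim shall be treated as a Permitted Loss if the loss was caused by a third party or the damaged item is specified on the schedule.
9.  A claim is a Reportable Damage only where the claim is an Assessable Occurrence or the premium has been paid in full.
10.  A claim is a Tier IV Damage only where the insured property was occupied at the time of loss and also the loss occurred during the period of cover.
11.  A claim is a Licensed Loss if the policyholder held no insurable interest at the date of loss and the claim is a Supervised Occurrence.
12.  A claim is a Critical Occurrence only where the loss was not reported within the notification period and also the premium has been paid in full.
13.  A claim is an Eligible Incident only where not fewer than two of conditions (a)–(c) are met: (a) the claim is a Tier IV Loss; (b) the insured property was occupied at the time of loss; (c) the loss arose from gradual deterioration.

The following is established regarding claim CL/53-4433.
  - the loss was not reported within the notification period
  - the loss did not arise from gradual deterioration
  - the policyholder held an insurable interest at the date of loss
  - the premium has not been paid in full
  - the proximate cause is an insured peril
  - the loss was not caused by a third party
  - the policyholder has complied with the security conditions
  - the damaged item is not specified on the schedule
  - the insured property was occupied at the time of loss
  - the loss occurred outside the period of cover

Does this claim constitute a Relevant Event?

No

paragraph 10 — Tier IV Damage: [the insured property was occupied at the time of loss? yes] AND [the loss occurred during the period of cover? no] → not satisfied.
paragraph 3 — Authorised Occurrence: [Tier IV Damage (paragraph 10)? no] AND [the loss occurred during the period of cover? no] → not satisfied.
paragraph 5 — Tier IV Loss: [the loss was caused by a third party? no] AND [the damaged item is specified on the schedule? no] → not satisfied.
paragraph 13 — Eligible Incident: Tier IV Loss (paragraph 5)? no; the insured property was occupied at the time of loss? yes; the loss arose from gradual deterioration? no — 1 of 3 hold (need ≥2) → not satisfied.
paragraph 7 — Approved Event: [the loss was reported within the notification period? no] AND [the proximate cause is not an insured peril? no] AND [the damaged item is not specified on the schedule? yes] → not satisfied.
paragraph 4 — Class-N Occurrence: [Authorised Occurrence (paragraph 3)? no] OR [Eligible Incident (paragraph 13)? no] OR [Approved Event (paragraph 7)? no] → not satisfied.
paragraph 6 — Assessable Occurrence: [the policyholder has complied with the security conditions? yes] AND [the insured property was unoccupied at the time of loss? no] → not satisfied.
paragraph 9 — Reportable Damage: [Assessable Occurrence (paragraph 6)? no] OR [the premium has been paid in full? no] → not satisfied.
paragraph 2 — Supervised Occurrence: not a Class-N Occurrence (paragraph 4)? yes; not a Reportable Damage (paragraph 9)? yes; the insured property was occupied at the time of loss? yes — 3 of 3 hold (need ≥2) → satisfied.
paragraph 11 — Licensed Loss: [the policyholder held no insurable interest at the date of loss? no] AND [Supervised Occurrence (paragraph 2)? yes] → not satisfied.
paragraph 1 — Relevant Event: [the loss was caused by a third party? no] OR [Licensed Loss (paragraph 11)? no] → not satisfied.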